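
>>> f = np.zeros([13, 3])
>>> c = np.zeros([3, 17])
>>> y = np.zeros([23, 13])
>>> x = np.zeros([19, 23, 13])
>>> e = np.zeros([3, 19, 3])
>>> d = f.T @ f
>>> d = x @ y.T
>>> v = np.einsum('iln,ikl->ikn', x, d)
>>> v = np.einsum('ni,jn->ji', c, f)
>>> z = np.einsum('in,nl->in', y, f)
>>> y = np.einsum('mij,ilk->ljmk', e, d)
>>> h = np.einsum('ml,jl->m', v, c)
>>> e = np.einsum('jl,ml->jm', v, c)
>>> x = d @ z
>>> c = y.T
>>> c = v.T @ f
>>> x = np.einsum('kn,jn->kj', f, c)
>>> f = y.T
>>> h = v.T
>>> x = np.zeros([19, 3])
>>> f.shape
(23, 3, 3, 23)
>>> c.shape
(17, 3)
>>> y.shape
(23, 3, 3, 23)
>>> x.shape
(19, 3)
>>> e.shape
(13, 3)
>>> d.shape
(19, 23, 23)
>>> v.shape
(13, 17)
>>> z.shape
(23, 13)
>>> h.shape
(17, 13)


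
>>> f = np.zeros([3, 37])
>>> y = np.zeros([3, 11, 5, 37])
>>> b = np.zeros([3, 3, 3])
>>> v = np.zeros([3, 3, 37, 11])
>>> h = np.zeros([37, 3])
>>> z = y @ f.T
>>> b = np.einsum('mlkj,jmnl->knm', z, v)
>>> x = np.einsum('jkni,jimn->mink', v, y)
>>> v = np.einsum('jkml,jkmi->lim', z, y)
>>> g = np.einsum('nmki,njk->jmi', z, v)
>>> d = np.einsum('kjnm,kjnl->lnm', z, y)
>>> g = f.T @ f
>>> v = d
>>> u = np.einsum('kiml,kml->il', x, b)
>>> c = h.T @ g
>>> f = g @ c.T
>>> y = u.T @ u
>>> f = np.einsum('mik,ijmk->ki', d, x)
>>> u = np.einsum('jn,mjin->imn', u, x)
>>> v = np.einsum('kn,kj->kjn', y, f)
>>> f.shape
(3, 5)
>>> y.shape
(3, 3)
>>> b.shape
(5, 37, 3)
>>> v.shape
(3, 5, 3)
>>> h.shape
(37, 3)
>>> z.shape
(3, 11, 5, 3)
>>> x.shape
(5, 11, 37, 3)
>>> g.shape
(37, 37)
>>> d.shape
(37, 5, 3)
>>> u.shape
(37, 5, 3)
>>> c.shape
(3, 37)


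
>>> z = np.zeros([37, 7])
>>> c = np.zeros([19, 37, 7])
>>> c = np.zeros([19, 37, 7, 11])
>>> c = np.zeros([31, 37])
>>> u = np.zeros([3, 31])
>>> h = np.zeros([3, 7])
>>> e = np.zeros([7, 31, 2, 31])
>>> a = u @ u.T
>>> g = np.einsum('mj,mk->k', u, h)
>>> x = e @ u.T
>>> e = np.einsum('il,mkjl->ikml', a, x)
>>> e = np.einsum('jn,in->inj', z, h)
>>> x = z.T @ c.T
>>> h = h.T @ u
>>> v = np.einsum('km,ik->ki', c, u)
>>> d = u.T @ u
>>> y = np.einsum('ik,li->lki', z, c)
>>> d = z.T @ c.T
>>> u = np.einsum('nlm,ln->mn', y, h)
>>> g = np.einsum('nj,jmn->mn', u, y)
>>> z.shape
(37, 7)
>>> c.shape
(31, 37)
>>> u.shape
(37, 31)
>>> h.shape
(7, 31)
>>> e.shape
(3, 7, 37)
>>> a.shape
(3, 3)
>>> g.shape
(7, 37)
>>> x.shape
(7, 31)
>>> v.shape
(31, 3)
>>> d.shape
(7, 31)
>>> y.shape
(31, 7, 37)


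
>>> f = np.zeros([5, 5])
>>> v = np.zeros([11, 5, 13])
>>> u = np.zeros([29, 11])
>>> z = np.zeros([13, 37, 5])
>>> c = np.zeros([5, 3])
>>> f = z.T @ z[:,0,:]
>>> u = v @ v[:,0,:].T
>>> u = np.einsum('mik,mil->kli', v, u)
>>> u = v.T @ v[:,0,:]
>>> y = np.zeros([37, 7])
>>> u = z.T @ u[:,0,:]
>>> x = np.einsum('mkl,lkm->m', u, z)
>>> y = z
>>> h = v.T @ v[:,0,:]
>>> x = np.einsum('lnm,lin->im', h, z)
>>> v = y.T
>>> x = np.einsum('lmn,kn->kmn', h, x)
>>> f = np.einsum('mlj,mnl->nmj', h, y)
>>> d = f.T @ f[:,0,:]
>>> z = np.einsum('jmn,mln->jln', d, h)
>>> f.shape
(37, 13, 13)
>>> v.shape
(5, 37, 13)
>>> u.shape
(5, 37, 13)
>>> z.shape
(13, 5, 13)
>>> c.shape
(5, 3)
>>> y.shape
(13, 37, 5)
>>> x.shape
(37, 5, 13)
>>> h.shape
(13, 5, 13)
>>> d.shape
(13, 13, 13)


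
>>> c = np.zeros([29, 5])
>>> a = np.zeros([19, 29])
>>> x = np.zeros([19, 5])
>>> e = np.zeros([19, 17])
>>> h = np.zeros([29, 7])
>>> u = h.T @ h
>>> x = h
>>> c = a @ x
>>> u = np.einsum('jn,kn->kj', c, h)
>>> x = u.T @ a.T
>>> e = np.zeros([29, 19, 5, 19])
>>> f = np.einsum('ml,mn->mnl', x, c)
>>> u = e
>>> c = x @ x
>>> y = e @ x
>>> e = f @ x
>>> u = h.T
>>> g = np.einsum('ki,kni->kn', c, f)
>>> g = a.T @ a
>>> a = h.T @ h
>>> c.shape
(19, 19)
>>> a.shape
(7, 7)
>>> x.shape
(19, 19)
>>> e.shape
(19, 7, 19)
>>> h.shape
(29, 7)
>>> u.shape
(7, 29)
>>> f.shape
(19, 7, 19)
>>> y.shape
(29, 19, 5, 19)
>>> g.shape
(29, 29)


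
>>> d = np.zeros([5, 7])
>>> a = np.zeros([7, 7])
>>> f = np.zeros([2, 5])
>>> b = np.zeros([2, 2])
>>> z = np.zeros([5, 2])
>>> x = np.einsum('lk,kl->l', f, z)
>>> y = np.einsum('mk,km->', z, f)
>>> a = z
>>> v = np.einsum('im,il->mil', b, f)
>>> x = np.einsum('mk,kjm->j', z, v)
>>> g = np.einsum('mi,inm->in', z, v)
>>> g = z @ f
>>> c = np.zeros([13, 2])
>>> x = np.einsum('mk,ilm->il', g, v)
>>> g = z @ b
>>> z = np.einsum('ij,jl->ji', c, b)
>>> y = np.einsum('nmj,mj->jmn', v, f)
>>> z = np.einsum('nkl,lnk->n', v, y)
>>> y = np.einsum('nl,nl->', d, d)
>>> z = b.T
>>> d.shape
(5, 7)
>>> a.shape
(5, 2)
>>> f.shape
(2, 5)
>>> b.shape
(2, 2)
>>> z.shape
(2, 2)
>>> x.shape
(2, 2)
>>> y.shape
()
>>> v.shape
(2, 2, 5)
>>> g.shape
(5, 2)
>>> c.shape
(13, 2)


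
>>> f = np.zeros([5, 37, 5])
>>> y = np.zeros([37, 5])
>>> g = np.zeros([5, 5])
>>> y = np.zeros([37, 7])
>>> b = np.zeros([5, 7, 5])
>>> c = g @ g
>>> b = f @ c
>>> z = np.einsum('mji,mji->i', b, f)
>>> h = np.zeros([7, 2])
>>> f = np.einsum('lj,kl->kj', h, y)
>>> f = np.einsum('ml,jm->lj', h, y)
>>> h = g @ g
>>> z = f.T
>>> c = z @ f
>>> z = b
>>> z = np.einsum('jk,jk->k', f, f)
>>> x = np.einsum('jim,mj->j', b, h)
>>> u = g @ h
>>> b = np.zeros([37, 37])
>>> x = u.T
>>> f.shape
(2, 37)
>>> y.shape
(37, 7)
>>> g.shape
(5, 5)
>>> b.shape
(37, 37)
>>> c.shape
(37, 37)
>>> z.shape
(37,)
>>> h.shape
(5, 5)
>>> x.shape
(5, 5)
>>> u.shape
(5, 5)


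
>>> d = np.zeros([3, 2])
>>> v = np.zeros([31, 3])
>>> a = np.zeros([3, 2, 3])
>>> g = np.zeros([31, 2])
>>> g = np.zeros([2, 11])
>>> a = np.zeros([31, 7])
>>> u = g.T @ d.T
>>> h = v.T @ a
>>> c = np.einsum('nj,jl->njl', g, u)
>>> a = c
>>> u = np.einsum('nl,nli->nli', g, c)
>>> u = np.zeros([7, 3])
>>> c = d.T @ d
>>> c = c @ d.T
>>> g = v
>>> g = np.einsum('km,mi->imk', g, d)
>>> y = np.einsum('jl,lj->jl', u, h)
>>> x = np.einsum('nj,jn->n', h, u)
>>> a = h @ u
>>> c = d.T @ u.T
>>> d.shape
(3, 2)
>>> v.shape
(31, 3)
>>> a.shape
(3, 3)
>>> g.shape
(2, 3, 31)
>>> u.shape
(7, 3)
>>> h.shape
(3, 7)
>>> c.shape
(2, 7)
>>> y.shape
(7, 3)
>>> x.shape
(3,)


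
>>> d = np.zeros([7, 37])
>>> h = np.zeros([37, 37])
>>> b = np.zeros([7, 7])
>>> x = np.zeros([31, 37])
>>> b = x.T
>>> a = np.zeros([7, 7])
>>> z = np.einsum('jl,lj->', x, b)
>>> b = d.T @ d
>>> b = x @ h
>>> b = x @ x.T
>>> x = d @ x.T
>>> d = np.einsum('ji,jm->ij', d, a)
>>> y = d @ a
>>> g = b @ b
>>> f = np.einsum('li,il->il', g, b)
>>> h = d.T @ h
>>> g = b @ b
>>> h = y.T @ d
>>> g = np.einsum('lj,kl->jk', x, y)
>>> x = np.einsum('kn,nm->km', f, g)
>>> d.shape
(37, 7)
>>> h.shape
(7, 7)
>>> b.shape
(31, 31)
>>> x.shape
(31, 37)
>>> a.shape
(7, 7)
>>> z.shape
()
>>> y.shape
(37, 7)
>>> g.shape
(31, 37)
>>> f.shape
(31, 31)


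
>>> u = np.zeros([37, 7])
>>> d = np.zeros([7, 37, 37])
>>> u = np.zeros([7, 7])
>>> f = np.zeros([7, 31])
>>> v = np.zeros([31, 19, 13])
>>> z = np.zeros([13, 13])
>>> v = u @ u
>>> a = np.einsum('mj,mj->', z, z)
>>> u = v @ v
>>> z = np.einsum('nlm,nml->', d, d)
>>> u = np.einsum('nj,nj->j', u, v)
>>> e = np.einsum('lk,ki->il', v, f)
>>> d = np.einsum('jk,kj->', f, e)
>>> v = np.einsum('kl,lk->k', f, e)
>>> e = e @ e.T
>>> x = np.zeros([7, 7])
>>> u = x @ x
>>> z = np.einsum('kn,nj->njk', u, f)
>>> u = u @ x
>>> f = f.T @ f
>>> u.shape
(7, 7)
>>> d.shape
()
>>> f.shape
(31, 31)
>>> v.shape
(7,)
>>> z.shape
(7, 31, 7)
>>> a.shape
()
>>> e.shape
(31, 31)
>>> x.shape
(7, 7)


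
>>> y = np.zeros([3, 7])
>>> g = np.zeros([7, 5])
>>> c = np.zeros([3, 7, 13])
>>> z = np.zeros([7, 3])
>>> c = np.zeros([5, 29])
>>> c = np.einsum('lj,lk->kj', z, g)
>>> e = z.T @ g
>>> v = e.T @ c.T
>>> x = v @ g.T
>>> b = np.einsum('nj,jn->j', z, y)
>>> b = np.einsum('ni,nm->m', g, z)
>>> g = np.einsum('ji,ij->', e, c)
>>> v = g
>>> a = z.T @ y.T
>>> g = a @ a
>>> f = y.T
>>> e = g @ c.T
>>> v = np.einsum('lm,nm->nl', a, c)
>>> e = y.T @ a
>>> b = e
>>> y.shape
(3, 7)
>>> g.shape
(3, 3)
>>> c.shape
(5, 3)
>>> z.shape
(7, 3)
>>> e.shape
(7, 3)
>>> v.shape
(5, 3)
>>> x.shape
(5, 7)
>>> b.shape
(7, 3)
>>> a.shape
(3, 3)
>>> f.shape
(7, 3)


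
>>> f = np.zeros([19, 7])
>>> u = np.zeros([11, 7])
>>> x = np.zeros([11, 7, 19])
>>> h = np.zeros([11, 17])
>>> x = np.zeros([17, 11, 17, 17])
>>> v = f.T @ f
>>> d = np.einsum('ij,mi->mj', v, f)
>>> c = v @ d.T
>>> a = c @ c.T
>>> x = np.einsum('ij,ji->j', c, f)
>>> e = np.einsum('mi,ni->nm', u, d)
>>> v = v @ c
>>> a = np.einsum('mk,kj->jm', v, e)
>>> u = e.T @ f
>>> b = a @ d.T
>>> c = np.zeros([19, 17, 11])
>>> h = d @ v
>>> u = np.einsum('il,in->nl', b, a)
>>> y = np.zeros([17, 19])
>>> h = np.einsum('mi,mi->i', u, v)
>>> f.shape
(19, 7)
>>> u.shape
(7, 19)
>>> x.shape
(19,)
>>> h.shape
(19,)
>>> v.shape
(7, 19)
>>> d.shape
(19, 7)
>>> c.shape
(19, 17, 11)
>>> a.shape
(11, 7)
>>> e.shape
(19, 11)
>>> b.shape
(11, 19)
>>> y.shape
(17, 19)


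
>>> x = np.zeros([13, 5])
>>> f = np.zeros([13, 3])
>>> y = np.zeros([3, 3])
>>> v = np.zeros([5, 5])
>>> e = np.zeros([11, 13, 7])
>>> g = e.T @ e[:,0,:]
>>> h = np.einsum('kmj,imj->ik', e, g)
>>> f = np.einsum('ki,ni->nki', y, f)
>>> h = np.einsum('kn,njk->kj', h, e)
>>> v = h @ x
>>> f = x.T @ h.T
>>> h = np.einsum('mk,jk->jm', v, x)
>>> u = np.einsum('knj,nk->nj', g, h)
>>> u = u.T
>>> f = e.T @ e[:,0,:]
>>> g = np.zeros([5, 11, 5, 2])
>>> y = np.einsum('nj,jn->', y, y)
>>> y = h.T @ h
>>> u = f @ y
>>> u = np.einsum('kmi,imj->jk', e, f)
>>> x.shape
(13, 5)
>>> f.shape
(7, 13, 7)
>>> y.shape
(7, 7)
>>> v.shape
(7, 5)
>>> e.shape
(11, 13, 7)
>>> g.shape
(5, 11, 5, 2)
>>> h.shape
(13, 7)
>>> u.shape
(7, 11)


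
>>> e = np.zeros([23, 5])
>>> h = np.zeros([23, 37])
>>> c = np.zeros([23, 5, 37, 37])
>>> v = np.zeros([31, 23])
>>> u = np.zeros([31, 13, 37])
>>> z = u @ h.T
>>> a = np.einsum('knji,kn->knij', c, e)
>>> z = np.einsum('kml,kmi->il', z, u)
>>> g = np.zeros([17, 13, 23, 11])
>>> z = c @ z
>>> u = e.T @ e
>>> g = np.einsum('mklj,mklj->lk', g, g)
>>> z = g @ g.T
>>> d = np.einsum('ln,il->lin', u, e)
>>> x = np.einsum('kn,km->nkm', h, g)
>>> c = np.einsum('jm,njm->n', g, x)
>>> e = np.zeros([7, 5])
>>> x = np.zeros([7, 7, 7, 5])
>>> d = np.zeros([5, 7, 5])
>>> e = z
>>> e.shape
(23, 23)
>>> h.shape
(23, 37)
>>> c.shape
(37,)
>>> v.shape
(31, 23)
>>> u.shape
(5, 5)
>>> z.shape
(23, 23)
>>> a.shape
(23, 5, 37, 37)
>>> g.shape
(23, 13)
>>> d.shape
(5, 7, 5)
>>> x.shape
(7, 7, 7, 5)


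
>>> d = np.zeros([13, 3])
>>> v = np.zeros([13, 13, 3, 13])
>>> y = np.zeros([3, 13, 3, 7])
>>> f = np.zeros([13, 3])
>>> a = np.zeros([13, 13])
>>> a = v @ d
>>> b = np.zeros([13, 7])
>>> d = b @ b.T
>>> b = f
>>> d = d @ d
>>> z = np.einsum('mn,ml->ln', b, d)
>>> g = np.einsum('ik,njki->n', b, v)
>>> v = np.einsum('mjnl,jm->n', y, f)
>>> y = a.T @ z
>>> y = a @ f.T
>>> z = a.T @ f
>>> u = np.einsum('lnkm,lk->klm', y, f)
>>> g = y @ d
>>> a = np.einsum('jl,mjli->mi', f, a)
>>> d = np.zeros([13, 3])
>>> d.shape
(13, 3)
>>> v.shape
(3,)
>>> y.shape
(13, 13, 3, 13)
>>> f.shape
(13, 3)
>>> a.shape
(13, 3)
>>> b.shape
(13, 3)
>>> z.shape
(3, 3, 13, 3)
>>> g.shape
(13, 13, 3, 13)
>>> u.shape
(3, 13, 13)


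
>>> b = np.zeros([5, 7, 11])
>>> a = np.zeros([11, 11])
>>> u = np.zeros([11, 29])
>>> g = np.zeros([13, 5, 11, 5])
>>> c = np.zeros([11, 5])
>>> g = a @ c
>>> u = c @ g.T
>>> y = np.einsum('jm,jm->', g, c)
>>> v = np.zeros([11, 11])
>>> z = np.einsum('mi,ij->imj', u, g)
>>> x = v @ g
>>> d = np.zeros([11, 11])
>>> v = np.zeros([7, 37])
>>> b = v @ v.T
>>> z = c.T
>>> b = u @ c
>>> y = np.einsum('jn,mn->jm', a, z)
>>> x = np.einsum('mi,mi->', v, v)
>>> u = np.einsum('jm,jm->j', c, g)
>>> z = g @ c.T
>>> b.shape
(11, 5)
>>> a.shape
(11, 11)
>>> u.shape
(11,)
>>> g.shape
(11, 5)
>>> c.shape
(11, 5)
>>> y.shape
(11, 5)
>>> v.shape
(7, 37)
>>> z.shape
(11, 11)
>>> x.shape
()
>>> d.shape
(11, 11)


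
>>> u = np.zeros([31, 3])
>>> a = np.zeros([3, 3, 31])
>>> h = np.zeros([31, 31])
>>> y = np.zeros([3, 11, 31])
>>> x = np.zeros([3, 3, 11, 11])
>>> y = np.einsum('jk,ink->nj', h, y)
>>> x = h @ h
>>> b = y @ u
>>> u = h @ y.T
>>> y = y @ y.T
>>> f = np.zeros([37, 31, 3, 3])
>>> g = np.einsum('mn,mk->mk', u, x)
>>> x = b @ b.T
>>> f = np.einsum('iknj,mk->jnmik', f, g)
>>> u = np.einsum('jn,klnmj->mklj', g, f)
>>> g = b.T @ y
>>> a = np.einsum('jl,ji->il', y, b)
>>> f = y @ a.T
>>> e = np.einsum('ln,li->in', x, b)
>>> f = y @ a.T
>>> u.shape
(37, 3, 3, 31)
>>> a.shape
(3, 11)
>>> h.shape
(31, 31)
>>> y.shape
(11, 11)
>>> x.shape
(11, 11)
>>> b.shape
(11, 3)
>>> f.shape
(11, 3)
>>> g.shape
(3, 11)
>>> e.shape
(3, 11)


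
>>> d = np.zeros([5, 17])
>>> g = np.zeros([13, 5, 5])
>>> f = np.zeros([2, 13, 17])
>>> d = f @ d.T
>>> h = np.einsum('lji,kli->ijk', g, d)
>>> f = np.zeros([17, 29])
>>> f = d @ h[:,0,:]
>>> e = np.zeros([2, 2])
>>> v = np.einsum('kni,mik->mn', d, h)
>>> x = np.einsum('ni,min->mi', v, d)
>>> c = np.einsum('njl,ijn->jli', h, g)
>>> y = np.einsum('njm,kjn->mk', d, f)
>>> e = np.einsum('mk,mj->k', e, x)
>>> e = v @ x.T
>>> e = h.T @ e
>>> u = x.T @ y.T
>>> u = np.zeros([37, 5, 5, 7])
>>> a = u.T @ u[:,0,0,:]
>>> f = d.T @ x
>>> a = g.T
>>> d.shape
(2, 13, 5)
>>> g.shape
(13, 5, 5)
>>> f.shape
(5, 13, 13)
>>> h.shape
(5, 5, 2)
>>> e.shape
(2, 5, 2)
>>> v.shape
(5, 13)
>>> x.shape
(2, 13)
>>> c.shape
(5, 2, 13)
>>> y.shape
(5, 2)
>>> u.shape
(37, 5, 5, 7)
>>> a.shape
(5, 5, 13)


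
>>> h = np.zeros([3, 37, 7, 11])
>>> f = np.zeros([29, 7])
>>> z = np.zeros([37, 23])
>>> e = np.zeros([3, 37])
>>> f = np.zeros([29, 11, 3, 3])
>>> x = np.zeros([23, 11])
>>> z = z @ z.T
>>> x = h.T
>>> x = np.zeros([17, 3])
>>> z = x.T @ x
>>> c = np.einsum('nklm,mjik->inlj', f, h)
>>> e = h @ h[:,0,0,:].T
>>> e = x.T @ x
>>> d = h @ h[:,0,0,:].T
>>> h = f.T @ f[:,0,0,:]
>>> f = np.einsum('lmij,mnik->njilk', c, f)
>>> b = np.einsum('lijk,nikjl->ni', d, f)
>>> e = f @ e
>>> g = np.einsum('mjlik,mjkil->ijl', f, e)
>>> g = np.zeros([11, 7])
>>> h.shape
(3, 3, 11, 3)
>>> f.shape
(11, 37, 3, 7, 3)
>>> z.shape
(3, 3)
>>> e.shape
(11, 37, 3, 7, 3)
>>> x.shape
(17, 3)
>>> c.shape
(7, 29, 3, 37)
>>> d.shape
(3, 37, 7, 3)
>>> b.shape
(11, 37)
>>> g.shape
(11, 7)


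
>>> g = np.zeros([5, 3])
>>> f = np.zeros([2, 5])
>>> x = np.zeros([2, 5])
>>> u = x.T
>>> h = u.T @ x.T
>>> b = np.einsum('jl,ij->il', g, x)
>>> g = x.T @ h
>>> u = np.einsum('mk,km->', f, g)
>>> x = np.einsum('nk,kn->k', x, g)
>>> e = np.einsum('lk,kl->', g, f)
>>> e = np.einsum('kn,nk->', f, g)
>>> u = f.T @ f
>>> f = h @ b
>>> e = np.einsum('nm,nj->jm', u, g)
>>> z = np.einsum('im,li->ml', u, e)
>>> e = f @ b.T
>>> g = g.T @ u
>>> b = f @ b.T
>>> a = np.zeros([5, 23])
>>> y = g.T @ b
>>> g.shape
(2, 5)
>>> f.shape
(2, 3)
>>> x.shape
(5,)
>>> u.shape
(5, 5)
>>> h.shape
(2, 2)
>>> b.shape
(2, 2)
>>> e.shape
(2, 2)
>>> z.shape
(5, 2)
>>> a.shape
(5, 23)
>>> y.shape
(5, 2)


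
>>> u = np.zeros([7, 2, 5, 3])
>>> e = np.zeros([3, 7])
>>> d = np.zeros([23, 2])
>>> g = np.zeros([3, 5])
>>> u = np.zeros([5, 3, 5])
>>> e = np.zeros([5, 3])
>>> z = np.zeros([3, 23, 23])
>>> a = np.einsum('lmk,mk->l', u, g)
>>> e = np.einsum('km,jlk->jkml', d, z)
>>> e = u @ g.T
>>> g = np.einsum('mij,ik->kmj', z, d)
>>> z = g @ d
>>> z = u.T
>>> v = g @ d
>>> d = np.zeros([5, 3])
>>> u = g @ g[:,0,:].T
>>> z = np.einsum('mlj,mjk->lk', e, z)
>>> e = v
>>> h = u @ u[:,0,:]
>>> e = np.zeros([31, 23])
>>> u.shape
(2, 3, 2)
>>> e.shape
(31, 23)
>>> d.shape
(5, 3)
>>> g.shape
(2, 3, 23)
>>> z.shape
(3, 5)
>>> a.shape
(5,)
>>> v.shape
(2, 3, 2)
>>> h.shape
(2, 3, 2)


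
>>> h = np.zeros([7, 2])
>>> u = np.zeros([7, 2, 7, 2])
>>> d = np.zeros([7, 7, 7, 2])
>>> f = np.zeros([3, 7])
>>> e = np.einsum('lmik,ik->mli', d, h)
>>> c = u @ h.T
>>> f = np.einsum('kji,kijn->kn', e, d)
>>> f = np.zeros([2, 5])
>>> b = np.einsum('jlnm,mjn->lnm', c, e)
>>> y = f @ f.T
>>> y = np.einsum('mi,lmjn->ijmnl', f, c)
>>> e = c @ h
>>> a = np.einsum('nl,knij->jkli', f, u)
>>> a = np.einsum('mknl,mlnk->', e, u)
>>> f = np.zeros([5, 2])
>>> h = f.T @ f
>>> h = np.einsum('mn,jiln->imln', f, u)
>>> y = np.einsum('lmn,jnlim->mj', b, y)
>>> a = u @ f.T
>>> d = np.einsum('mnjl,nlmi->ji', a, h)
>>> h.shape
(2, 5, 7, 2)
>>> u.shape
(7, 2, 7, 2)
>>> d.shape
(7, 2)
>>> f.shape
(5, 2)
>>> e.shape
(7, 2, 7, 2)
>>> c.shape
(7, 2, 7, 7)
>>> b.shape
(2, 7, 7)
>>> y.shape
(7, 5)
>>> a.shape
(7, 2, 7, 5)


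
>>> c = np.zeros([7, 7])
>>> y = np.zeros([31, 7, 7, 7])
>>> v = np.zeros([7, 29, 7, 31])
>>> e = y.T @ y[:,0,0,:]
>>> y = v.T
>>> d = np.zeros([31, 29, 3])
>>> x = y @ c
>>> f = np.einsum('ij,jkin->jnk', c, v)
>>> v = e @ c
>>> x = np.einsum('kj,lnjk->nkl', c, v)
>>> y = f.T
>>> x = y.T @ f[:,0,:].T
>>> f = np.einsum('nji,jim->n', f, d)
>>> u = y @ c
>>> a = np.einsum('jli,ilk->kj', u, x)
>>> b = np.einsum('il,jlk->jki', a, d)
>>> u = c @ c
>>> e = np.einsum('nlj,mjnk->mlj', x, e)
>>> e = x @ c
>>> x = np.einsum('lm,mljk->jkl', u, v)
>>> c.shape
(7, 7)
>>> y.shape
(29, 31, 7)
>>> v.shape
(7, 7, 7, 7)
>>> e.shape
(7, 31, 7)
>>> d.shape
(31, 29, 3)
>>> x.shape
(7, 7, 7)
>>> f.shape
(7,)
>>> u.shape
(7, 7)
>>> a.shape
(7, 29)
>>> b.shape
(31, 3, 7)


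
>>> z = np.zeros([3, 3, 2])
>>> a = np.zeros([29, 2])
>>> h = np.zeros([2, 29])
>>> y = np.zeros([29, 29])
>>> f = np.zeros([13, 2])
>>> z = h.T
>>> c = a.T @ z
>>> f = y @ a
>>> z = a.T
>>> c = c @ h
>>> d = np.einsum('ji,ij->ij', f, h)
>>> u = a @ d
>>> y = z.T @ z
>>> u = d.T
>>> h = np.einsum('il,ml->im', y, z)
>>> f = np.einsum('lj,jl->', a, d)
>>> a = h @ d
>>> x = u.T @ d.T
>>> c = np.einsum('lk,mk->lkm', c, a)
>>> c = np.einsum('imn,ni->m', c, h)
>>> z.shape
(2, 29)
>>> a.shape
(29, 29)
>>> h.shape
(29, 2)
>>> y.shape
(29, 29)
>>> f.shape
()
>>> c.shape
(29,)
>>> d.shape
(2, 29)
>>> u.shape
(29, 2)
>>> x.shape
(2, 2)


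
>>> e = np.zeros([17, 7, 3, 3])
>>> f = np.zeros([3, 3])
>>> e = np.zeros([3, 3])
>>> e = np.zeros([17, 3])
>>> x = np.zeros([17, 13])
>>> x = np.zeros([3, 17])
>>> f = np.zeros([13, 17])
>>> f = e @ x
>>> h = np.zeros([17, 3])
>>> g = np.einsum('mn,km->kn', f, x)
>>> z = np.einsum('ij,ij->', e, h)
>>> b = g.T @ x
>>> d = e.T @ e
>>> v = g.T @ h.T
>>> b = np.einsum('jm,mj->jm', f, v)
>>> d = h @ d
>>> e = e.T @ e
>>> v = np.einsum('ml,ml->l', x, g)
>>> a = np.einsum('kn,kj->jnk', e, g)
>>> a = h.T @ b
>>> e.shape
(3, 3)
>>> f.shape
(17, 17)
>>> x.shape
(3, 17)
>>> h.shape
(17, 3)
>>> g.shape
(3, 17)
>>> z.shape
()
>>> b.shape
(17, 17)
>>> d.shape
(17, 3)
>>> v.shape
(17,)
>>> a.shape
(3, 17)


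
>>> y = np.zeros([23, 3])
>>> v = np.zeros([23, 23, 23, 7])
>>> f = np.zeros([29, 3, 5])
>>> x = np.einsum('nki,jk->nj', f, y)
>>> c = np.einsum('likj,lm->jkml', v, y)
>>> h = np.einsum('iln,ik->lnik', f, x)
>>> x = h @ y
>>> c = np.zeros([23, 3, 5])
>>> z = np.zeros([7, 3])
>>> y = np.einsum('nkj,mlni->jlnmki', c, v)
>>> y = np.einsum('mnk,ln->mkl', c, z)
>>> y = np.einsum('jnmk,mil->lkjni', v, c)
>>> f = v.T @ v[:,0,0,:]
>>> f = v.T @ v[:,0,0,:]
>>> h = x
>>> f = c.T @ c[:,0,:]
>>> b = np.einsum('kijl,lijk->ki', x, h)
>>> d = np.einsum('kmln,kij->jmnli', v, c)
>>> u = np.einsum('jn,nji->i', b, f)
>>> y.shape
(5, 7, 23, 23, 3)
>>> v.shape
(23, 23, 23, 7)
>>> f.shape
(5, 3, 5)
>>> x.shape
(3, 5, 29, 3)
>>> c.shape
(23, 3, 5)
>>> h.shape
(3, 5, 29, 3)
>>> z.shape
(7, 3)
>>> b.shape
(3, 5)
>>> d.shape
(5, 23, 7, 23, 3)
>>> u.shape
(5,)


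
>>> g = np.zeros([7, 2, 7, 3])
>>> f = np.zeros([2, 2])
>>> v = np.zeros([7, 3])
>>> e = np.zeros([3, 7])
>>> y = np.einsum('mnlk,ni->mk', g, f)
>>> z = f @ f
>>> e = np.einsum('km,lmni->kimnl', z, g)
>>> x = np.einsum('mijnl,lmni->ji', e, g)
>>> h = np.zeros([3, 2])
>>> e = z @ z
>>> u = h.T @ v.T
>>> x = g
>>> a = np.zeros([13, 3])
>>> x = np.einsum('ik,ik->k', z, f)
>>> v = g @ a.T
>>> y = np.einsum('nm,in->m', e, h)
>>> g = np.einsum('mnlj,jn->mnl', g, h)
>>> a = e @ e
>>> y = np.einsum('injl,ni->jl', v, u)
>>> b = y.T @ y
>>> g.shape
(7, 2, 7)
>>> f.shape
(2, 2)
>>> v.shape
(7, 2, 7, 13)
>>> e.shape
(2, 2)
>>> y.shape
(7, 13)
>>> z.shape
(2, 2)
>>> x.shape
(2,)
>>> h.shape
(3, 2)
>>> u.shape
(2, 7)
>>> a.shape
(2, 2)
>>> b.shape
(13, 13)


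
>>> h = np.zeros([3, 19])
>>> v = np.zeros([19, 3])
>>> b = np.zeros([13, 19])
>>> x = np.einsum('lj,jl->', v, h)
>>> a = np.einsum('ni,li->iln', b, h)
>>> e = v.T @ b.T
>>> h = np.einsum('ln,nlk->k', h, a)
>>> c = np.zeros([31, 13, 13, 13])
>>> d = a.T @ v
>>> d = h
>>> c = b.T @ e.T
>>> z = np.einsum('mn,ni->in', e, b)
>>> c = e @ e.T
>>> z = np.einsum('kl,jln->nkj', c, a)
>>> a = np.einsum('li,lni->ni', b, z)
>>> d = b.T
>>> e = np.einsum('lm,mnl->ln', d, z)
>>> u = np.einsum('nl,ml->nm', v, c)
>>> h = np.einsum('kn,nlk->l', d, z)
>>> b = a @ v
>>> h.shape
(3,)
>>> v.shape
(19, 3)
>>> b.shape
(3, 3)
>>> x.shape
()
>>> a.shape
(3, 19)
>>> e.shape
(19, 3)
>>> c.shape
(3, 3)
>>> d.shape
(19, 13)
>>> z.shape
(13, 3, 19)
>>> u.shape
(19, 3)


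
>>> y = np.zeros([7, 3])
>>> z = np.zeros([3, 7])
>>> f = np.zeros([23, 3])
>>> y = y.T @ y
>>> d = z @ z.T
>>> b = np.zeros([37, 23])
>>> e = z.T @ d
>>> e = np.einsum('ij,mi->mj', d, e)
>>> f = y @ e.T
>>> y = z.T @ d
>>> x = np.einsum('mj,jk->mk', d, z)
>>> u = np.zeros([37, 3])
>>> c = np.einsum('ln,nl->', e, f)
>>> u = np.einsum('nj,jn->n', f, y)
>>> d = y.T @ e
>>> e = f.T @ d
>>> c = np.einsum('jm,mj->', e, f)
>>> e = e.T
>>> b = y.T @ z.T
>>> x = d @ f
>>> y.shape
(7, 3)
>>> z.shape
(3, 7)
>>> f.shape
(3, 7)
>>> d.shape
(3, 3)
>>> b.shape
(3, 3)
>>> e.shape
(3, 7)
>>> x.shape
(3, 7)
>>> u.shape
(3,)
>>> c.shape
()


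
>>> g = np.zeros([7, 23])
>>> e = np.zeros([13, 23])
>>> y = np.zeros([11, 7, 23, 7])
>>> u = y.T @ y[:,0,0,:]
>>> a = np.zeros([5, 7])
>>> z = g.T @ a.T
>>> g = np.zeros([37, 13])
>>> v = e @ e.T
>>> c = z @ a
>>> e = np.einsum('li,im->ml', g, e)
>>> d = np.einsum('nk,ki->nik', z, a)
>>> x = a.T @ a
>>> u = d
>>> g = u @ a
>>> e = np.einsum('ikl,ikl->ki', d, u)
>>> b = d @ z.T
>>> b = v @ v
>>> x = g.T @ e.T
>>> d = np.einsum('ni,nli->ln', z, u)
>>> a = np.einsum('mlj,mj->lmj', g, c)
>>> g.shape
(23, 7, 7)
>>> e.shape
(7, 23)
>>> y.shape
(11, 7, 23, 7)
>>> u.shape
(23, 7, 5)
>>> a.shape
(7, 23, 7)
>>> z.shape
(23, 5)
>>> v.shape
(13, 13)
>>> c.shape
(23, 7)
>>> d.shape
(7, 23)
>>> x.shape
(7, 7, 7)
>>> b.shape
(13, 13)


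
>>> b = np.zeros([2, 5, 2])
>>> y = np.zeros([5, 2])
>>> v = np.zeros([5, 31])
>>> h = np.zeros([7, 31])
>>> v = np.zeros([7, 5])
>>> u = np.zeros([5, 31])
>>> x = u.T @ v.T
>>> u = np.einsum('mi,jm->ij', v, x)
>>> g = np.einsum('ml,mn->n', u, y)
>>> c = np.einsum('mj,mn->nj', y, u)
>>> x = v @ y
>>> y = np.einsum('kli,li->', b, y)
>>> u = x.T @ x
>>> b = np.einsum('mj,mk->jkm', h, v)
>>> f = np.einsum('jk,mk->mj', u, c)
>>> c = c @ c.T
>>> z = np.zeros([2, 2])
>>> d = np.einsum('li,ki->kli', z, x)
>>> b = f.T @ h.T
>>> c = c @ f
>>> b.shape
(2, 7)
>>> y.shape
()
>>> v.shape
(7, 5)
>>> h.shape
(7, 31)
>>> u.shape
(2, 2)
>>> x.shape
(7, 2)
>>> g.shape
(2,)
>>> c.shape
(31, 2)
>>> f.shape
(31, 2)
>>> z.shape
(2, 2)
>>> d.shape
(7, 2, 2)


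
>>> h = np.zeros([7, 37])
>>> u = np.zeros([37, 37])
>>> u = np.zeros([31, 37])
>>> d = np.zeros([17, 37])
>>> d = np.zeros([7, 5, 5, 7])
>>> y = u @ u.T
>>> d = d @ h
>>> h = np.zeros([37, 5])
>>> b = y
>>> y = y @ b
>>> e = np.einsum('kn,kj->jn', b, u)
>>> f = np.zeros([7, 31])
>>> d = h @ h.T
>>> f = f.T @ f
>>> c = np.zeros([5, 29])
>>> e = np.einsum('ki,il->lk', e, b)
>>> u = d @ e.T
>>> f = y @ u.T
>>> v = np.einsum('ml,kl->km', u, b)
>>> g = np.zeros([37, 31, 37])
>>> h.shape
(37, 5)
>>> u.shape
(37, 31)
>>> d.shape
(37, 37)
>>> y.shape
(31, 31)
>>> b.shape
(31, 31)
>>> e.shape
(31, 37)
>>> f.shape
(31, 37)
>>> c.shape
(5, 29)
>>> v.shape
(31, 37)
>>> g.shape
(37, 31, 37)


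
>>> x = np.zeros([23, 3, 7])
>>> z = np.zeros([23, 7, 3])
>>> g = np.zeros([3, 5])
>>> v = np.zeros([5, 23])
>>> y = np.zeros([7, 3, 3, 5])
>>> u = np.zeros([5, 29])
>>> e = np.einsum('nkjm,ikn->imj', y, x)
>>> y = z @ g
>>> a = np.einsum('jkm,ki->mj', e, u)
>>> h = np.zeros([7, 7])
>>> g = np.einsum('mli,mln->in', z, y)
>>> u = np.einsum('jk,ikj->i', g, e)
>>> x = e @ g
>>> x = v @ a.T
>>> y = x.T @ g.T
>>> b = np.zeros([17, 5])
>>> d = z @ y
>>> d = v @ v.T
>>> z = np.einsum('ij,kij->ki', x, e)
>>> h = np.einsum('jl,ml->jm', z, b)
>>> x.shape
(5, 3)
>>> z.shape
(23, 5)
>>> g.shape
(3, 5)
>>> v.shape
(5, 23)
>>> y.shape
(3, 3)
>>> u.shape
(23,)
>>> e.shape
(23, 5, 3)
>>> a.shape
(3, 23)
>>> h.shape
(23, 17)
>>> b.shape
(17, 5)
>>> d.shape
(5, 5)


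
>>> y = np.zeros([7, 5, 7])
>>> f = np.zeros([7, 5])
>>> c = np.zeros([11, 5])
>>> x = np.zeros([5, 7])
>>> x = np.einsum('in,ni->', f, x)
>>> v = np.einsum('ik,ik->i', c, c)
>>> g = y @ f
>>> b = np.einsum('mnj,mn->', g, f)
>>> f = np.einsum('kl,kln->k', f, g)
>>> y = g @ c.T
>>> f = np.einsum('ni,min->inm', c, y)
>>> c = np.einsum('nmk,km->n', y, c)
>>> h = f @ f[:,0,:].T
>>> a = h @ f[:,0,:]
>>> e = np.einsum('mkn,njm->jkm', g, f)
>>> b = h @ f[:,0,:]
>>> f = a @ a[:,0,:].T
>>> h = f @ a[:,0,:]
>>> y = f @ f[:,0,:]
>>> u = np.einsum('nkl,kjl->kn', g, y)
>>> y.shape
(5, 11, 5)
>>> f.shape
(5, 11, 5)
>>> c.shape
(7,)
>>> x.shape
()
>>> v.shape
(11,)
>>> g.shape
(7, 5, 5)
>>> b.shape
(5, 11, 7)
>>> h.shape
(5, 11, 7)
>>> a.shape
(5, 11, 7)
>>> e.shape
(11, 5, 7)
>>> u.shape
(5, 7)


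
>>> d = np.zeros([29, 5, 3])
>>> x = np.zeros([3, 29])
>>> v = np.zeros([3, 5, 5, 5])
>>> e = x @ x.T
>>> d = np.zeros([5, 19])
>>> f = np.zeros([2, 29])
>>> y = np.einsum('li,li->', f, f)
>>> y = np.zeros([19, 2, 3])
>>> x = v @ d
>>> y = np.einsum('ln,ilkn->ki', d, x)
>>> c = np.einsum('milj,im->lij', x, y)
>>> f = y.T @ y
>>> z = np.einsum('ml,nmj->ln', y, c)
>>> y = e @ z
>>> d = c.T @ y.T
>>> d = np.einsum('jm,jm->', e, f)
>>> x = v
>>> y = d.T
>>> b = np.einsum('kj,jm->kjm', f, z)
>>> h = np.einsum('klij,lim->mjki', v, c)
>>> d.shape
()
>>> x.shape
(3, 5, 5, 5)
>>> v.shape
(3, 5, 5, 5)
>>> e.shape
(3, 3)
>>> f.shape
(3, 3)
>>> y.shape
()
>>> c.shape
(5, 5, 19)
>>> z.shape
(3, 5)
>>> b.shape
(3, 3, 5)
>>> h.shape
(19, 5, 3, 5)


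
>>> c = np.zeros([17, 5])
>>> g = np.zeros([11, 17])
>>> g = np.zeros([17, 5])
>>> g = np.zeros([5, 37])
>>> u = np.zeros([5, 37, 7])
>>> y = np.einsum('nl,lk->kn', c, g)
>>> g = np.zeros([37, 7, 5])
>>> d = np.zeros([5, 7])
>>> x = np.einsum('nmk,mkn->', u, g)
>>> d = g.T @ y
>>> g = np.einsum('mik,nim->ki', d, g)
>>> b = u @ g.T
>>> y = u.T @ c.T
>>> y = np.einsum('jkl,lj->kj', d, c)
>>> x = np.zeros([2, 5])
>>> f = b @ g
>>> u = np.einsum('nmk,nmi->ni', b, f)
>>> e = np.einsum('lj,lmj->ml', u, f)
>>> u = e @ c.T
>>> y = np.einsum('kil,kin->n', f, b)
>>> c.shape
(17, 5)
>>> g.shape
(17, 7)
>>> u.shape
(37, 17)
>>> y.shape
(17,)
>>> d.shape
(5, 7, 17)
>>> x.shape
(2, 5)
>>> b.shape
(5, 37, 17)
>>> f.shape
(5, 37, 7)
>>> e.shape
(37, 5)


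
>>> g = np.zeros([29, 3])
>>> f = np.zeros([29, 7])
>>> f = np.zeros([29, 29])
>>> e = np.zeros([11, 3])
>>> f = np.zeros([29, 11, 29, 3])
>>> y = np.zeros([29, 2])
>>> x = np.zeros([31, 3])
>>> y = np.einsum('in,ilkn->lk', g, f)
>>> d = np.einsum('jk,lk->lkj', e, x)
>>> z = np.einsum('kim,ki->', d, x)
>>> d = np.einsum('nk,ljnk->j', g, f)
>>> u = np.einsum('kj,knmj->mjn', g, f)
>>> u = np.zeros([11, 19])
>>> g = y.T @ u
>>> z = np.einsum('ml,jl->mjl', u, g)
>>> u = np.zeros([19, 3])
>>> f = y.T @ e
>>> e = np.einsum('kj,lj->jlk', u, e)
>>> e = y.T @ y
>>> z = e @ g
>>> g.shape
(29, 19)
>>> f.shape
(29, 3)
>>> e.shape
(29, 29)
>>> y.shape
(11, 29)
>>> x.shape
(31, 3)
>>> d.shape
(11,)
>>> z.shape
(29, 19)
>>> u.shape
(19, 3)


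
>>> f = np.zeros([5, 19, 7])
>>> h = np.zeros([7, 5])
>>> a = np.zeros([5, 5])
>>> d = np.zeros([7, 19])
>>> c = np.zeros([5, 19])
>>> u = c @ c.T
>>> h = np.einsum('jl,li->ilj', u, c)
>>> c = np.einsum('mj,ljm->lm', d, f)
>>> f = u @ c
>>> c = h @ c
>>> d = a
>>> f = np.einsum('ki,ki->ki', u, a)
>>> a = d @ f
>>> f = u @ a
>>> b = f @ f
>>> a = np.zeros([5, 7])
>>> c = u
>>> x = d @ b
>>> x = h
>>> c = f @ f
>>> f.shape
(5, 5)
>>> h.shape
(19, 5, 5)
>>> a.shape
(5, 7)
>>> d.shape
(5, 5)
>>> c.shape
(5, 5)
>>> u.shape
(5, 5)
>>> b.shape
(5, 5)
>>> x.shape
(19, 5, 5)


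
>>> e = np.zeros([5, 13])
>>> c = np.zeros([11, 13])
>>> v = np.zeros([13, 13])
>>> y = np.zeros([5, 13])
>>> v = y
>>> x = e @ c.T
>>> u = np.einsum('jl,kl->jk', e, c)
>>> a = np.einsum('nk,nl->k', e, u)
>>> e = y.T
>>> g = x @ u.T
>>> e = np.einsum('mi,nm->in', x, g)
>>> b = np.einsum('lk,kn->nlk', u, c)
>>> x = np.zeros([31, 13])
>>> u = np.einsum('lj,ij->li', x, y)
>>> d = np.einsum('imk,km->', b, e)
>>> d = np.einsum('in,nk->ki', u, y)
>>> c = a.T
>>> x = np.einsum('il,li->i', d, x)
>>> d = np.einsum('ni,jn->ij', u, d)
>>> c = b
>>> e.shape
(11, 5)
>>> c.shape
(13, 5, 11)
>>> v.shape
(5, 13)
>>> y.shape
(5, 13)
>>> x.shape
(13,)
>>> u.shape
(31, 5)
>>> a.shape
(13,)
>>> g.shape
(5, 5)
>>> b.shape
(13, 5, 11)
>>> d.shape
(5, 13)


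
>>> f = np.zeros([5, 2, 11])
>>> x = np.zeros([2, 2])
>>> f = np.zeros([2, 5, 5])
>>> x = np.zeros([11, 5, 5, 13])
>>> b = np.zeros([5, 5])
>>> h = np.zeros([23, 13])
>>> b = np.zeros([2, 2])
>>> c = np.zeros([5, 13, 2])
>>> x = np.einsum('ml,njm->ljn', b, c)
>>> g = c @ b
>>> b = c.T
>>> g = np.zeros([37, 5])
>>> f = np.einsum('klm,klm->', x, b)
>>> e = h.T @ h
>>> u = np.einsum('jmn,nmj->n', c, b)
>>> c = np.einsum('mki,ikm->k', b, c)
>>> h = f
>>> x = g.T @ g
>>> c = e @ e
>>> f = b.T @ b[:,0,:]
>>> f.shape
(5, 13, 5)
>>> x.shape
(5, 5)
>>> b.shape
(2, 13, 5)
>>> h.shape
()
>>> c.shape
(13, 13)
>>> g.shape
(37, 5)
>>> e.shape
(13, 13)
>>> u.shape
(2,)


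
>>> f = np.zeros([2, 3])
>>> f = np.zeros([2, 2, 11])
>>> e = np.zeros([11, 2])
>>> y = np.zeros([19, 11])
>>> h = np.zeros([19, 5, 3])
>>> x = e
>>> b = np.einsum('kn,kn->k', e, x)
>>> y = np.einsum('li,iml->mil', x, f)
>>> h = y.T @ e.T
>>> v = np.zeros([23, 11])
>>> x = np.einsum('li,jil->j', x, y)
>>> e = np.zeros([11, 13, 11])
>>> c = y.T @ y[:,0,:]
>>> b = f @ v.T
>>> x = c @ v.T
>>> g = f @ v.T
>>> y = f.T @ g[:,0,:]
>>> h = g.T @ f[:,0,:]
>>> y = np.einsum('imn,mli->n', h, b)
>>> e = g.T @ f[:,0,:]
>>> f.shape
(2, 2, 11)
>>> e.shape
(23, 2, 11)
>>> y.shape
(11,)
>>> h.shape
(23, 2, 11)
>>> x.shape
(11, 2, 23)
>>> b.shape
(2, 2, 23)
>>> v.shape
(23, 11)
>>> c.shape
(11, 2, 11)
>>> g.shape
(2, 2, 23)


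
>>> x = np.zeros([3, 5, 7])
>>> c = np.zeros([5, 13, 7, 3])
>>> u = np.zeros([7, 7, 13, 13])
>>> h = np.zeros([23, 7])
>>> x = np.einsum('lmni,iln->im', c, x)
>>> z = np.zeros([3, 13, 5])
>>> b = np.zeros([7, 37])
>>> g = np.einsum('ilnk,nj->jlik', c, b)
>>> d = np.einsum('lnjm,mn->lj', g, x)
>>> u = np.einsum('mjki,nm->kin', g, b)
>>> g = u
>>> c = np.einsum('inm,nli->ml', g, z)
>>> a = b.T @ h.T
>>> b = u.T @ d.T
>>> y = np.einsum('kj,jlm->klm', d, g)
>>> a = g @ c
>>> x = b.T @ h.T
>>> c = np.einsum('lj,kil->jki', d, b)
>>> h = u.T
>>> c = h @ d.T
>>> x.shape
(37, 3, 23)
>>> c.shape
(7, 3, 37)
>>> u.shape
(5, 3, 7)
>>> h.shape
(7, 3, 5)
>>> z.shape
(3, 13, 5)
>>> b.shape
(7, 3, 37)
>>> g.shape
(5, 3, 7)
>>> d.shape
(37, 5)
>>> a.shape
(5, 3, 13)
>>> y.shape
(37, 3, 7)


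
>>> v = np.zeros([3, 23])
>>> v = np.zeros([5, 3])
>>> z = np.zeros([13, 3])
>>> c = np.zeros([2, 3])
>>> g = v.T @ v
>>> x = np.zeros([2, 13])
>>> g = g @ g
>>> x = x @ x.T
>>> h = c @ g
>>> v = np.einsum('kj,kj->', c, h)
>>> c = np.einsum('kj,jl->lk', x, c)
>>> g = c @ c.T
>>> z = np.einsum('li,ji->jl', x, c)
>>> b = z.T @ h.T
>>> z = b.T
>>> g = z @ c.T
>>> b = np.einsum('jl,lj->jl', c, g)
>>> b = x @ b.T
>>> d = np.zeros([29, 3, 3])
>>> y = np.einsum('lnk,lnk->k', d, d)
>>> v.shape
()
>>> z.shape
(2, 2)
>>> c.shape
(3, 2)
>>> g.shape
(2, 3)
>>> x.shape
(2, 2)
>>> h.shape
(2, 3)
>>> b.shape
(2, 3)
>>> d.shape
(29, 3, 3)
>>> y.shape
(3,)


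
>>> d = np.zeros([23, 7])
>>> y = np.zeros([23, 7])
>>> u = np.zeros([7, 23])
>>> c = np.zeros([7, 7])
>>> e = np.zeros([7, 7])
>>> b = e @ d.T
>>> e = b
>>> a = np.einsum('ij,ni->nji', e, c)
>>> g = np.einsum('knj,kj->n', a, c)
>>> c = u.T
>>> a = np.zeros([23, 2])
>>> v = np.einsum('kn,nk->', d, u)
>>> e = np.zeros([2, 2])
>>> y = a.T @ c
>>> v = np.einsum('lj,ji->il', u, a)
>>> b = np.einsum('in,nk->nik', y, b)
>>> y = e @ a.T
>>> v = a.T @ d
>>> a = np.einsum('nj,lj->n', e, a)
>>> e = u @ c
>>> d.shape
(23, 7)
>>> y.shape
(2, 23)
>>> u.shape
(7, 23)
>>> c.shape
(23, 7)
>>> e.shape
(7, 7)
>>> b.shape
(7, 2, 23)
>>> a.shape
(2,)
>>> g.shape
(23,)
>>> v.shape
(2, 7)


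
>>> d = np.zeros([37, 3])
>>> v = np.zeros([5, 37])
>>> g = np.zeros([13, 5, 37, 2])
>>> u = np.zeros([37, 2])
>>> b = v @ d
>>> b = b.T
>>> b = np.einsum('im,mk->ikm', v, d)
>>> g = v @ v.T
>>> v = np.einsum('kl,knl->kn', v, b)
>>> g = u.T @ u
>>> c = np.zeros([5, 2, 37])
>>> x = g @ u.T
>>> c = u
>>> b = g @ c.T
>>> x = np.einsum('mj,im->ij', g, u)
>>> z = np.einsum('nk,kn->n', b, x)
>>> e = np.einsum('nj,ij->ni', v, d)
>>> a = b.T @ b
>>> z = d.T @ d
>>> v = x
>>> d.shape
(37, 3)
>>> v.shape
(37, 2)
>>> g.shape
(2, 2)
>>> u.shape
(37, 2)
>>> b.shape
(2, 37)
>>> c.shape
(37, 2)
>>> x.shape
(37, 2)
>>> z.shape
(3, 3)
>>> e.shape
(5, 37)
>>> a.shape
(37, 37)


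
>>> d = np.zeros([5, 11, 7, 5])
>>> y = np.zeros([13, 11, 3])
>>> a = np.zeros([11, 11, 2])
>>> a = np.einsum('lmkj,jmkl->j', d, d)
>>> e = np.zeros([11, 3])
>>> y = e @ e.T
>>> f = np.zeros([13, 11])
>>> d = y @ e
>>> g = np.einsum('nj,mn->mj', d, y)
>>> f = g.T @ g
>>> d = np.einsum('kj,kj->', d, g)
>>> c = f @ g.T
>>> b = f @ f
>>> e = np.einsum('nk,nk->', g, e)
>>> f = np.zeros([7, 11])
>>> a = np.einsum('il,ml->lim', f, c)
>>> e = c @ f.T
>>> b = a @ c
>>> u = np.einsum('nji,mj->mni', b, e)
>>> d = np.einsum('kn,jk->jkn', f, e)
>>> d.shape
(3, 7, 11)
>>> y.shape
(11, 11)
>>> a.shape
(11, 7, 3)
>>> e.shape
(3, 7)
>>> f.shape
(7, 11)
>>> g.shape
(11, 3)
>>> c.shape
(3, 11)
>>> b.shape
(11, 7, 11)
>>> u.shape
(3, 11, 11)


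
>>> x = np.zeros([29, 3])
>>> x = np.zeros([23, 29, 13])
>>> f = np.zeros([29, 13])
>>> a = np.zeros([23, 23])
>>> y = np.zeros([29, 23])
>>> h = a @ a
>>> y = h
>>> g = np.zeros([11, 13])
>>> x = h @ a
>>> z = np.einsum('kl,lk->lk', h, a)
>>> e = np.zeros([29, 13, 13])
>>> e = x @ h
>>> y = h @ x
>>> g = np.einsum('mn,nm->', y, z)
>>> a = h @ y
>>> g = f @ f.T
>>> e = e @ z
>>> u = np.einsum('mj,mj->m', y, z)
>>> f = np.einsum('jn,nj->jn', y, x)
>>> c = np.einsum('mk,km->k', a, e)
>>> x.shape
(23, 23)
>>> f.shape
(23, 23)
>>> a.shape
(23, 23)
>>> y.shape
(23, 23)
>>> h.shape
(23, 23)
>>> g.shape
(29, 29)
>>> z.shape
(23, 23)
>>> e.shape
(23, 23)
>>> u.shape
(23,)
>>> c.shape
(23,)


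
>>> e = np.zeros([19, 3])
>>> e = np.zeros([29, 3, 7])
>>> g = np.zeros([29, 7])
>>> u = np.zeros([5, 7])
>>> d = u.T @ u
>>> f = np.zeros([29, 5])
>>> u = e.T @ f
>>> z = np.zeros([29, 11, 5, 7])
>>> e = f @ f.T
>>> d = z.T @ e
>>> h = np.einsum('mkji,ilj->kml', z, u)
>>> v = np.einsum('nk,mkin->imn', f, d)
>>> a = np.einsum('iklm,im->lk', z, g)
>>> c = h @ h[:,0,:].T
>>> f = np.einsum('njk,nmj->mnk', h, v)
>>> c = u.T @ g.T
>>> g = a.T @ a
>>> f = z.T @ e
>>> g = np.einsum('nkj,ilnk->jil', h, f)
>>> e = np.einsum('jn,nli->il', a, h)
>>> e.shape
(3, 29)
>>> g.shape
(3, 7, 5)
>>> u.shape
(7, 3, 5)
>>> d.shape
(7, 5, 11, 29)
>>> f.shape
(7, 5, 11, 29)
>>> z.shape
(29, 11, 5, 7)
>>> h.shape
(11, 29, 3)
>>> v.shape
(11, 7, 29)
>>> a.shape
(5, 11)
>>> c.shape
(5, 3, 29)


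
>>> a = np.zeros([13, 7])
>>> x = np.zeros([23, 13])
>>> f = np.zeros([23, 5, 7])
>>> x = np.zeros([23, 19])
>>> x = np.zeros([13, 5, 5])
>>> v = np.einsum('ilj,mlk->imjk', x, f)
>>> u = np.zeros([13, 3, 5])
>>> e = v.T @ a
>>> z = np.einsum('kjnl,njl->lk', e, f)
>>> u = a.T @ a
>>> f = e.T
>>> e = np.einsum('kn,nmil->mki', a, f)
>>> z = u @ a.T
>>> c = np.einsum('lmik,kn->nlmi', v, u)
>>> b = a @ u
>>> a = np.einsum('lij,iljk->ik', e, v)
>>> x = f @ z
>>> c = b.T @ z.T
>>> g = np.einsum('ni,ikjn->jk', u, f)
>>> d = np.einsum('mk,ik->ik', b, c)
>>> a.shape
(13, 7)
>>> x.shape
(7, 23, 5, 13)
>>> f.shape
(7, 23, 5, 7)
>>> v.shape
(13, 23, 5, 7)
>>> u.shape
(7, 7)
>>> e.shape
(23, 13, 5)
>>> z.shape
(7, 13)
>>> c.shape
(7, 7)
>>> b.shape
(13, 7)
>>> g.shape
(5, 23)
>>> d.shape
(7, 7)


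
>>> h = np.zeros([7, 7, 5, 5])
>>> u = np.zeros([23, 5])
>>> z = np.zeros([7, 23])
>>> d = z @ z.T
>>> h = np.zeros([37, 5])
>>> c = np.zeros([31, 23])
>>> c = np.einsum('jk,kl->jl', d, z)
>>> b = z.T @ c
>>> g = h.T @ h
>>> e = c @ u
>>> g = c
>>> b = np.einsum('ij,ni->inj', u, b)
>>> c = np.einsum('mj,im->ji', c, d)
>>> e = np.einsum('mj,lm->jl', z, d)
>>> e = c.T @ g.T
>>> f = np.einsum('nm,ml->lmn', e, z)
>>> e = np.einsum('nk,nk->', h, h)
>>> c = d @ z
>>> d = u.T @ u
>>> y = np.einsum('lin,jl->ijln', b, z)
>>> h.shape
(37, 5)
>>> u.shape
(23, 5)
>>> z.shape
(7, 23)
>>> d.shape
(5, 5)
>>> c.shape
(7, 23)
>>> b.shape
(23, 23, 5)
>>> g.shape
(7, 23)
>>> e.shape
()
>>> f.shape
(23, 7, 7)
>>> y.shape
(23, 7, 23, 5)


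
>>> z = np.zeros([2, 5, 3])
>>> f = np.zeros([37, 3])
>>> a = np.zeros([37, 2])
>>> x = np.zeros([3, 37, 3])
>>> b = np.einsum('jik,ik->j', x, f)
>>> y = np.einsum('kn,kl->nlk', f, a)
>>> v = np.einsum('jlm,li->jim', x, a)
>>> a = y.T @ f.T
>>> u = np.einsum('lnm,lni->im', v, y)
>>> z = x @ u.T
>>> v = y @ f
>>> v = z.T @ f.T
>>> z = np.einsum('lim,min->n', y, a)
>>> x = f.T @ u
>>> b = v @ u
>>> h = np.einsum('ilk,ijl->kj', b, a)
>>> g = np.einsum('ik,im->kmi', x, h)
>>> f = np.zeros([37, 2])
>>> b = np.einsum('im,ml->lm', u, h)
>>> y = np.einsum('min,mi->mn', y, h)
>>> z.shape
(37,)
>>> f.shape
(37, 2)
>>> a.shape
(37, 2, 37)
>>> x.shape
(3, 3)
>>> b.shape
(2, 3)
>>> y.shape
(3, 37)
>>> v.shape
(37, 37, 37)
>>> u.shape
(37, 3)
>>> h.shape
(3, 2)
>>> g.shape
(3, 2, 3)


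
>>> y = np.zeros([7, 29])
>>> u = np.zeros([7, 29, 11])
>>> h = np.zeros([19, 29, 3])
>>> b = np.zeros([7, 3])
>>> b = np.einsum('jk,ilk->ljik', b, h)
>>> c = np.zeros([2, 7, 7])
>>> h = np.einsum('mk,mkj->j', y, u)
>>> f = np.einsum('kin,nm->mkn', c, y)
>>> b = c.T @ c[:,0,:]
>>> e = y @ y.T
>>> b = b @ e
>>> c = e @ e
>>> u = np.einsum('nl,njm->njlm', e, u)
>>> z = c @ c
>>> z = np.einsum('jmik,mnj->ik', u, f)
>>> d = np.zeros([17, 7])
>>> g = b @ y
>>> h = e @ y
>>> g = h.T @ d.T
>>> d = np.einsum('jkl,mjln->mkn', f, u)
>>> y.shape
(7, 29)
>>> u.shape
(7, 29, 7, 11)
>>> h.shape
(7, 29)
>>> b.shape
(7, 7, 7)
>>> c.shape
(7, 7)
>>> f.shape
(29, 2, 7)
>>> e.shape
(7, 7)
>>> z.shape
(7, 11)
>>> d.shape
(7, 2, 11)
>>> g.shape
(29, 17)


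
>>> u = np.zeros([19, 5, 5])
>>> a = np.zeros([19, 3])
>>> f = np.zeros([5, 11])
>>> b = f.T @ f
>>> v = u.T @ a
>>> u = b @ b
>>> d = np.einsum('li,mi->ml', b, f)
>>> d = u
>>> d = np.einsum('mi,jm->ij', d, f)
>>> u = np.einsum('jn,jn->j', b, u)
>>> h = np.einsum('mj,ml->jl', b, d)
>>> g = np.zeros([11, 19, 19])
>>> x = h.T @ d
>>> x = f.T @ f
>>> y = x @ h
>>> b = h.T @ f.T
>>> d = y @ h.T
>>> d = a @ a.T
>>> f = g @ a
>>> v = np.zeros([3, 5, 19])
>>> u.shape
(11,)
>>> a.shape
(19, 3)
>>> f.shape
(11, 19, 3)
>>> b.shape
(5, 5)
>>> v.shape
(3, 5, 19)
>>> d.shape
(19, 19)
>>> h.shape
(11, 5)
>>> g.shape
(11, 19, 19)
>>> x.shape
(11, 11)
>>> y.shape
(11, 5)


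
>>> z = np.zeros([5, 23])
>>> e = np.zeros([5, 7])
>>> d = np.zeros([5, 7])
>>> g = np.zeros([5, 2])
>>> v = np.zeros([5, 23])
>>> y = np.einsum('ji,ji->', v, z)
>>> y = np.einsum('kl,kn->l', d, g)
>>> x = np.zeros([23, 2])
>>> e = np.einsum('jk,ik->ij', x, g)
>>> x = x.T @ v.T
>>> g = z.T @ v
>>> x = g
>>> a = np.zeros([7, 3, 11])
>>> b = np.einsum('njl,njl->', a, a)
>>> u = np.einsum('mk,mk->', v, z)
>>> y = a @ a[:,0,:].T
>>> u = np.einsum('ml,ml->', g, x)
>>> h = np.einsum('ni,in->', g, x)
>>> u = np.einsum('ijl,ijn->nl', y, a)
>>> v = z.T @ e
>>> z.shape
(5, 23)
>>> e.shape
(5, 23)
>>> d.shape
(5, 7)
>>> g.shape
(23, 23)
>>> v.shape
(23, 23)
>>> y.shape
(7, 3, 7)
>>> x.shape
(23, 23)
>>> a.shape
(7, 3, 11)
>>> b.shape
()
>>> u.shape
(11, 7)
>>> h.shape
()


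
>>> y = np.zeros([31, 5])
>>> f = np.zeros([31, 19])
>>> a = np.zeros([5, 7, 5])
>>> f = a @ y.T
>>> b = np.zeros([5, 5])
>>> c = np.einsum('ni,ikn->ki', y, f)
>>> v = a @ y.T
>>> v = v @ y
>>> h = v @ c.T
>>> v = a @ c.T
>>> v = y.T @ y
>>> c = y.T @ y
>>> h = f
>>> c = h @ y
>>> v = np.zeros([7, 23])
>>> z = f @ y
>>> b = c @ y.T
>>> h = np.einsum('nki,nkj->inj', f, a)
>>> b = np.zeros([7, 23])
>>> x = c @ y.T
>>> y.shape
(31, 5)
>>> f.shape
(5, 7, 31)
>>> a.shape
(5, 7, 5)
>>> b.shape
(7, 23)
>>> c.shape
(5, 7, 5)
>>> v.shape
(7, 23)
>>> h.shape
(31, 5, 5)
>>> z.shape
(5, 7, 5)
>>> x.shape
(5, 7, 31)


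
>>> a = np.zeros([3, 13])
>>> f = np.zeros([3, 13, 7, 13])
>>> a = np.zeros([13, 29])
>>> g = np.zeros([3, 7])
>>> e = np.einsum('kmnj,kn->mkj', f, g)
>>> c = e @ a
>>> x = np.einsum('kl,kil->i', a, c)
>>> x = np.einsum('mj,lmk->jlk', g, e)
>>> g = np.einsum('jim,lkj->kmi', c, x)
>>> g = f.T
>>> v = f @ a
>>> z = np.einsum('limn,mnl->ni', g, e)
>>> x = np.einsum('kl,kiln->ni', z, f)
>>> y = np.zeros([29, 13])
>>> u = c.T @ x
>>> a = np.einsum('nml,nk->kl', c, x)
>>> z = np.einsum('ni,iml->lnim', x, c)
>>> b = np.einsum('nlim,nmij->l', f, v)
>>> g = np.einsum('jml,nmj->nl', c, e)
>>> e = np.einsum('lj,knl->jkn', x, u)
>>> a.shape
(13, 29)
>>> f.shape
(3, 13, 7, 13)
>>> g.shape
(13, 29)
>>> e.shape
(13, 29, 3)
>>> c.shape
(13, 3, 29)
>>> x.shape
(13, 13)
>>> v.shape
(3, 13, 7, 29)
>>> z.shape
(29, 13, 13, 3)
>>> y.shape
(29, 13)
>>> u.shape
(29, 3, 13)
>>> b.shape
(13,)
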